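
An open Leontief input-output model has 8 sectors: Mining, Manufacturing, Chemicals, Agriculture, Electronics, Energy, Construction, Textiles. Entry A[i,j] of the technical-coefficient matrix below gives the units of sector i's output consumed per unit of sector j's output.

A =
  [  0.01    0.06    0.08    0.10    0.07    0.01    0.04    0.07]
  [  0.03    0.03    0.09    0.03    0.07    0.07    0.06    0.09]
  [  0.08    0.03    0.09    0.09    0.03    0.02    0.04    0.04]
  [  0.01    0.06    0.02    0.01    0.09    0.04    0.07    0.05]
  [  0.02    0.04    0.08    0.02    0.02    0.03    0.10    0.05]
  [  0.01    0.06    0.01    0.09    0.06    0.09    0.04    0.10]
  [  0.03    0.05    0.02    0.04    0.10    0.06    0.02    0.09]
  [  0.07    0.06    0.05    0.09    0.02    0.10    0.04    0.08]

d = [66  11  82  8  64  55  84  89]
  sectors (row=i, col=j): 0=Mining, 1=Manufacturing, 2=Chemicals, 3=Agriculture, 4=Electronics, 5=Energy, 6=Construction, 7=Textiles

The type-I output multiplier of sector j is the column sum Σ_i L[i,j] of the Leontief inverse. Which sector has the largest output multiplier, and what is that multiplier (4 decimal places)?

Textiles (1.9948)

Form M = I − A:
  [  0.99   -0.06   -0.08   -0.10   -0.07   -0.01   -0.04   -0.07]
  [ -0.03    0.97   -0.09   -0.03   -0.07   -0.07   -0.06   -0.09]
  [ -0.08   -0.03    0.91   -0.09   -0.03   -0.02   -0.04   -0.04]
  [ -0.01   -0.06   -0.02    0.99   -0.09   -0.04   -0.07   -0.05]
  [ -0.02   -0.04   -0.08   -0.02    0.98   -0.03   -0.10   -0.05]
  [ -0.01   -0.06   -0.01   -0.09   -0.06    0.91   -0.04   -0.10]
  [ -0.03   -0.05   -0.02   -0.04   -0.10   -0.06    0.98   -0.09]
  [ -0.07   -0.06   -0.05   -0.09   -0.02   -0.10   -0.04    0.92]
Leontief inverse L = M⁻¹:
  [  1.0381    0.0960    0.1226    0.1400    0.1115    0.0500    0.0816    0.1208]
  [  0.0611    1.0702    0.1346    0.0813    0.1129    0.1162    0.1016    0.1483]
  [  0.1053    0.0655    1.1310    0.1329    0.0720    0.0540    0.0771    0.0881]
  [  0.0306    0.0890    0.0535    1.0429    0.1230    0.0755    0.1029    0.0950]
  [  0.0446    0.0700    0.1138    0.0581    1.0565    0.0648    0.1292    0.0954]
  [  0.0358    0.1011    0.0485    0.1348    0.1052    1.1406    0.0831    0.1599]
  [  0.0541    0.0855    0.0592    0.0812    0.1365    0.1020    1.0599    0.1417]
  [  0.0989    0.1056    0.0951    0.1446    0.0721    0.1515    0.0850    1.1455]
Total output x = L · d:
  x_0 = 1.0381·66 + 0.0960·11 + 0.1226·82 + 0.1400·8 + 0.1115·64 + 0.0500·55 + 0.0816·84 + 0.1208·89 = 108.2328
  x_1 = 0.0611·66 + 1.0702·11 + 0.1346·82 + 0.0813·8 + 0.1129·64 + 0.1162·55 + 0.1016·84 + 0.1483·89 = 62.8520
  x_2 = 0.1053·66 + 0.0655·11 + 1.1310·82 + 0.1329·8 + 0.0720·64 + 0.0540·55 + 0.0771·84 + 0.0881·89 = 123.3786
  x_3 = 0.0306·66 + 0.0890·11 + 0.0535·82 + 1.0429·8 + 0.1230·64 + 0.0755·55 + 0.1029·84 + 0.0950·89 = 44.8564
  x_4 = 0.0446·66 + 0.0700·11 + 0.1138·82 + 0.0581·8 + 1.0565·64 + 0.0648·55 + 0.1292·84 + 0.0954·89 = 104.0386
  x_5 = 0.0358·66 + 0.1011·11 + 0.0485·82 + 0.1348·8 + 0.1052·64 + 1.1406·55 + 0.0831·84 + 0.1599·89 = 99.2045
  x_6 = 0.0541·66 + 0.0855·11 + 0.0592·82 + 0.0812·8 + 0.1365·64 + 0.1020·55 + 1.0599·84 + 0.1417·89 = 126.0099
  x_7 = 0.0989·66 + 0.1056·11 + 0.0951·82 + 0.1446·8 + 0.0721·64 + 0.1515·55 + 0.0850·84 + 1.1455·89 = 138.6903
Output multipliers (column sums of L):
  Mining: 1.4686
  Manufacturing: 1.6829
  Chemicals: 1.7584
  Agriculture: 1.8158
  Electronics: 1.7898
  Energy: 1.7546
  Construction: 1.7205
  Textiles: 1.9948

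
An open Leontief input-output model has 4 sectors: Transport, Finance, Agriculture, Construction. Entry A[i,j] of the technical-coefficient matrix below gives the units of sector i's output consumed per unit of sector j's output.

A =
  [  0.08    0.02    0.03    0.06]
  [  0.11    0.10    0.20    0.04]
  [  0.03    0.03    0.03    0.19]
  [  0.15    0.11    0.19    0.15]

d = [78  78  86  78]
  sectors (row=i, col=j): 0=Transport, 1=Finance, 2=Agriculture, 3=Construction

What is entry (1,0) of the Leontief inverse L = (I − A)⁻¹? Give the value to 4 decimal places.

L[1,0] = 0.1650

Form M = I − A:
  [  0.92   -0.02   -0.03   -0.06]
  [ -0.11    0.90   -0.20   -0.04]
  [ -0.03   -0.03    0.97   -0.19]
  [ -0.15   -0.11   -0.19    0.85]
Leontief inverse L = M⁻¹:
  [  1.1087    0.0381    0.0605    0.0936]
  [  0.1650    1.1388    0.2643    0.1243]
  [  0.0857    0.0696    1.0978    0.2547]
  [  0.2362    0.1697    0.2903    1.2660]
Total output x = L · d:
  x_0 = 1.1087·78 + 0.0381·78 + 0.0605·86 + 0.0936·78 = 101.9523
  x_1 = 0.1650·78 + 1.1388·78 + 0.2643·86 + 0.1243·78 = 134.1201
  x_2 = 0.0857·78 + 0.0696·78 + 1.0978·86 + 0.2547·78 = 126.3935
  x_3 = 0.2362·78 + 0.1697·78 + 0.2903·86 + 1.2660·78 = 155.3657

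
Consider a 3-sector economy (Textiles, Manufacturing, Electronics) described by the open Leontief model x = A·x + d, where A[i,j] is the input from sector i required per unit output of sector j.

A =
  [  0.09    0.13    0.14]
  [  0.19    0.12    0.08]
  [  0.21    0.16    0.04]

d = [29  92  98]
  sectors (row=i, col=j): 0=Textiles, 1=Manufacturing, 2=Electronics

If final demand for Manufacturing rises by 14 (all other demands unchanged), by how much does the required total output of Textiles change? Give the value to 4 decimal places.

2.9394

Form M = I − A:
  [  0.91   -0.13   -0.14]
  [ -0.19    0.88   -0.08]
  [ -0.21   -0.16    0.96]
Leontief inverse L = M⁻¹:
  [  1.1867    0.2100    0.1906]
  [  0.2841    1.2041    0.1418]
  [  0.3069    0.2466    1.1070]
Total output x = L · d:
  x_0 = 1.1867·29 + 0.2100·92 + 0.1906·98 = 72.4055
  x_1 = 0.2841·29 + 1.2041·92 + 0.1418·98 = 132.9125
  x_2 = 0.3069·29 + 0.2466·92 + 1.1070·98 = 140.0741
Δx_0 = L[0,1] · Δd_1 = 0.2100 · 14 = 2.9394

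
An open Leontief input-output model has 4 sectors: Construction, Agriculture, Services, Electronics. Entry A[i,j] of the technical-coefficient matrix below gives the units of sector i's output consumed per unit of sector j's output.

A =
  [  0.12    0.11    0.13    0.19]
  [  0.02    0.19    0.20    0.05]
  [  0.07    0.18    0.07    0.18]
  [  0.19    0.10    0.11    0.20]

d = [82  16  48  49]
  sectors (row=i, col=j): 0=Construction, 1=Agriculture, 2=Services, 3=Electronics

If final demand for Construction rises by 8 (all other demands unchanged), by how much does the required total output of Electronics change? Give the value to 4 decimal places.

2.6562

Form M = I − A:
  [  0.88   -0.11   -0.13   -0.19]
  [ -0.02    0.81   -0.20   -0.05]
  [ -0.07   -0.18    0.93   -0.18]
  [ -0.19   -0.10   -0.11    0.80]
Leontief inverse L = M⁻¹:
  [  1.2460    0.2775    0.2783    0.3759]
  [  0.0948    1.3413    0.3229    0.1790]
  [  0.1764    0.3346    1.2116    0.3354]
  [  0.3320    0.2796    0.2730    1.4078]
Total output x = L · d:
  x_0 = 1.2460·82 + 0.2775·16 + 0.2783·48 + 0.3759·49 = 138.3837
  x_1 = 0.0948·82 + 1.3413·16 + 0.3229·48 + 0.1790·49 = 53.5042
  x_2 = 0.1764·82 + 0.3346·16 + 1.2116·48 + 0.3354·49 = 94.4075
  x_3 = 0.3320·82 + 0.2796·16 + 0.2730·48 + 1.4078·49 = 113.7852
Δx_3 = L[3,0] · Δd_0 = 0.3320 · 8 = 2.6562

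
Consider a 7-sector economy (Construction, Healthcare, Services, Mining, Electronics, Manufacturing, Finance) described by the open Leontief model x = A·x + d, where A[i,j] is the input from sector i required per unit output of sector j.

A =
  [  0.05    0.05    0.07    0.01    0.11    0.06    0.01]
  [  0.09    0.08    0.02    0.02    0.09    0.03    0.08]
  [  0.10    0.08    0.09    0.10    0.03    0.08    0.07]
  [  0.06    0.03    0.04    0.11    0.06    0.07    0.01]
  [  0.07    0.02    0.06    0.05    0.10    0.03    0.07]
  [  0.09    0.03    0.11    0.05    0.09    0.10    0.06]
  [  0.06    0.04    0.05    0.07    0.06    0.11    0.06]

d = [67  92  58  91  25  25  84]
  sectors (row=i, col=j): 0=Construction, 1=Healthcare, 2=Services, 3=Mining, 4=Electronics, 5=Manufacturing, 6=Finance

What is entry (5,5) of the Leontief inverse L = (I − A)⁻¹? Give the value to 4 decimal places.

Form M = I − A:
  [  0.95   -0.05   -0.07   -0.01   -0.11   -0.06   -0.01]
  [ -0.09    0.92   -0.02   -0.02   -0.09   -0.03   -0.08]
  [ -0.10   -0.08    0.91   -0.10   -0.03   -0.08   -0.07]
  [ -0.06   -0.03   -0.04    0.89   -0.06   -0.07   -0.01]
  [ -0.07   -0.02   -0.06   -0.05    0.90   -0.03   -0.07]
  [ -0.09   -0.03   -0.11   -0.05   -0.09    0.90   -0.06]
  [ -0.06   -0.04   -0.05   -0.07   -0.06   -0.11    0.94]
Leontief inverse L = M⁻¹:
  [  1.0994    0.0799    0.1137    0.0453    0.1623    0.1006    0.0460]
  [  0.1412    1.1128    0.0633    0.0556    0.1498    0.0758    0.1175]
  [  0.1727    0.1271    1.1533    0.1579    0.1055    0.1484    0.1175]
  [  0.1089    0.0587    0.0838    1.1515    0.1129    0.1149    0.0404]
  [  0.1210    0.0510    0.1058    0.0920    1.1555    0.0777    0.1055]
  [  0.1619    0.0740    0.1767    0.1067    0.1642    1.1672    0.1090]
  [  0.1201    0.0755    0.1050    0.1178    0.1237    0.1676    1.1005]
Total output x = L · d:
  x_0 = 1.0994·67 + 0.0799·92 + 0.1137·58 + 0.0453·91 + 0.1623·25 + 0.1006·25 + 0.0460·84 = 102.1665
  x_1 = 0.1412·67 + 1.1128·92 + 0.0633·58 + 0.0556·91 + 0.1498·25 + 0.0758·25 + 0.1175·84 = 136.0785
  x_2 = 0.1727·67 + 0.1271·92 + 1.1533·58 + 0.1579·91 + 0.1055·25 + 0.1484·25 + 0.1175·84 = 120.7345
  x_3 = 0.1089·67 + 0.0587·92 + 0.0838·58 + 1.1515·91 + 0.1129·25 + 0.1149·25 + 0.0404·84 = 131.4392
  x_4 = 0.1210·67 + 0.0510·92 + 0.1058·58 + 0.0920·91 + 1.1555·25 + 0.0777·25 + 0.1055·84 = 66.9977
  x_5 = 0.1619·67 + 0.0740·92 + 0.1767·58 + 0.1067·91 + 0.1642·25 + 1.1672·25 + 0.1090·84 = 80.0573
  x_6 = 0.1201·67 + 0.0755·92 + 0.1050·58 + 0.1178·91 + 0.1237·25 + 0.1676·25 + 1.1005·84 = 131.5285

L[5,5] = 1.1672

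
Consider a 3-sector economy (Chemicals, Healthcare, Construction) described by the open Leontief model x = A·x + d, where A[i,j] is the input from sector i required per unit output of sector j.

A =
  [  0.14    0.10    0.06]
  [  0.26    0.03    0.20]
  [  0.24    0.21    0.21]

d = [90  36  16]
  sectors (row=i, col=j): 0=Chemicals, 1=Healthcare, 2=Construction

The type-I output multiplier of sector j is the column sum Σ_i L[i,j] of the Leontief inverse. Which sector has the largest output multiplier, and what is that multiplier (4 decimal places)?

Form M = I − A:
  [  0.86   -0.10   -0.06]
  [ -0.26    0.97   -0.20]
  [ -0.24   -0.21    0.79]
Leontief inverse L = M⁻¹:
  [  1.2481    0.1578    0.1348]
  [  0.4367    1.1459    0.3233]
  [  0.4952    0.3526    1.3927]
Total output x = L · d:
  x_0 = 1.2481·90 + 0.1578·36 + 0.1348·16 = 120.1691
  x_1 = 0.4367·90 + 1.1459·36 + 0.3233·16 = 85.7253
  x_2 = 0.4952·90 + 0.3526·36 + 1.3927·16 = 79.5480
Output multipliers (column sums of L):
  Chemicals: 2.1800
  Healthcare: 1.6563
  Construction: 1.8507

Chemicals (2.1800)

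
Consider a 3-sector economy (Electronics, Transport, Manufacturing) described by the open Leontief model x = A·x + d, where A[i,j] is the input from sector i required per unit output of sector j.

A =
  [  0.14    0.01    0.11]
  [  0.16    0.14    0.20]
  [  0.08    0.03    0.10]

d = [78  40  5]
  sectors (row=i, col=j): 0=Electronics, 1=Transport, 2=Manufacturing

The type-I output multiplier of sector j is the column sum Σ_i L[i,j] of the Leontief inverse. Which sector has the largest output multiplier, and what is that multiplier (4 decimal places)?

Form M = I − A:
  [  0.86   -0.01   -0.11]
  [ -0.16    0.86   -0.20]
  [ -0.08   -0.03    0.90]
Leontief inverse L = M⁻¹:
  [  1.1801    0.0189    0.1484]
  [  0.2459    1.1758    0.2913]
  [  0.1131    0.0409    1.1340]
Total output x = L · d:
  x_0 = 1.1801·78 + 0.0189·40 + 0.1484·5 = 93.5472
  x_1 = 0.2459·78 + 1.1758·40 + 0.2913·5 = 67.6661
  x_2 = 0.1131·78 + 0.0409·40 + 1.1340·5 = 16.1264
Output multipliers (column sums of L):
  Electronics: 1.5391
  Transport: 1.2356
  Manufacturing: 1.5738

Manufacturing (1.5738)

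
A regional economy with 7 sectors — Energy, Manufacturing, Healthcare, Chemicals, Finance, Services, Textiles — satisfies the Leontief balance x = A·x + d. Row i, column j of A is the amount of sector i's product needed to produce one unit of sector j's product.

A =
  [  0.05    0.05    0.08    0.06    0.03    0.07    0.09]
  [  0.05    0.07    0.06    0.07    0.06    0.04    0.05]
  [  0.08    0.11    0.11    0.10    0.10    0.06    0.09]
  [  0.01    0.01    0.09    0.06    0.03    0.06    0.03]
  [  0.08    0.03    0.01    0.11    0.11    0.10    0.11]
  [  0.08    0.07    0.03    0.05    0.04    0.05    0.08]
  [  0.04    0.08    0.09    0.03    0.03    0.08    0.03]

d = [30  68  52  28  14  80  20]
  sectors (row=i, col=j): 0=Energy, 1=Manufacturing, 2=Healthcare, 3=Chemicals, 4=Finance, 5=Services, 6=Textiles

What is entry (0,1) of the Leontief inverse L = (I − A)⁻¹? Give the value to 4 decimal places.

L[0,1] = 0.0994

Form M = I − A:
  [  0.95   -0.05   -0.08   -0.06   -0.03   -0.07   -0.09]
  [ -0.05    0.93   -0.06   -0.07   -0.06   -0.04   -0.05]
  [ -0.08   -0.11    0.89   -0.10   -0.10   -0.06   -0.09]
  [ -0.01   -0.01   -0.09    0.94   -0.03   -0.06   -0.03]
  [ -0.08   -0.03   -0.01   -0.11    0.89   -0.10   -0.11]
  [ -0.08   -0.07   -0.03   -0.05   -0.04    0.95   -0.08]
  [ -0.04   -0.08   -0.09   -0.03   -0.03   -0.08    0.97]
Leontief inverse L = M⁻¹:
  [  1.0925    0.0994    0.1352    0.1109    0.0726    0.1197    0.1406]
  [  0.0890    1.1125    0.1091    0.1198    0.1015    0.0868    0.0981]
  [  0.1446    0.1809    1.1908    0.1818    0.1689    0.1370    0.1693]
  [  0.0407    0.0440    0.1283    1.0978    0.0623    0.0945    0.0667]
  [  0.1311    0.0821    0.0709    0.1722    1.1606    0.1652    0.1735]
  [  0.1176    0.1124    0.0784    0.0955    0.0771    1.0957    0.1260]
  [  0.0808    0.1258    0.1377    0.0785    0.0712    0.1232    1.0783]
Total output x = L · d:
  x_0 = 1.0925·30 + 0.0994·68 + 0.1352·52 + 0.1109·28 + 0.0726·14 + 0.1197·80 + 0.1406·20 = 63.0686
  x_1 = 0.0890·30 + 1.1125·68 + 0.1091·52 + 0.1198·28 + 0.1015·14 + 0.0868·80 + 0.0981·20 = 97.6717
  x_2 = 0.1446·30 + 0.1809·68 + 1.1908·52 + 0.1818·28 + 0.1689·14 + 0.1370·80 + 0.1693·20 = 100.3626
  x_3 = 0.0407·30 + 0.0440·68 + 0.1283·52 + 1.0978·28 + 0.0623·14 + 0.0945·80 + 0.0667·20 = 51.3854
  x_4 = 0.1311·30 + 0.0821·68 + 0.0709·52 + 0.1722·28 + 1.1606·14 + 0.1652·80 + 0.1735·20 = 50.9584
  x_5 = 0.1176·30 + 0.1124·68 + 0.0784·52 + 0.0955·28 + 0.0771·14 + 1.0957·80 + 0.1260·20 = 109.1805
  x_6 = 0.0808·30 + 0.1258·68 + 0.1377·52 + 0.0785·28 + 0.0712·14 + 0.1232·80 + 1.0783·20 = 52.7566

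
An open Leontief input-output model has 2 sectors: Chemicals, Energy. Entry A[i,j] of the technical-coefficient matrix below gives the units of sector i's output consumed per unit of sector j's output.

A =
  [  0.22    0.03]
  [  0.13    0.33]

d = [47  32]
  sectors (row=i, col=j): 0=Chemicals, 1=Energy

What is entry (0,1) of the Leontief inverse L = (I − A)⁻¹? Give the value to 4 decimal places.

L[0,1] = 0.0578

Form M = I − A:
  [  0.78   -0.03]
  [ -0.13    0.67]
Leontief inverse L = M⁻¹:
  [  1.2917    0.0578]
  [  0.2506    1.5038]
Total output x = L · d:
  x_0 = 1.2917·47 + 0.0578·32 = 62.5602
  x_1 = 0.2506·47 + 1.5038·32 = 59.8997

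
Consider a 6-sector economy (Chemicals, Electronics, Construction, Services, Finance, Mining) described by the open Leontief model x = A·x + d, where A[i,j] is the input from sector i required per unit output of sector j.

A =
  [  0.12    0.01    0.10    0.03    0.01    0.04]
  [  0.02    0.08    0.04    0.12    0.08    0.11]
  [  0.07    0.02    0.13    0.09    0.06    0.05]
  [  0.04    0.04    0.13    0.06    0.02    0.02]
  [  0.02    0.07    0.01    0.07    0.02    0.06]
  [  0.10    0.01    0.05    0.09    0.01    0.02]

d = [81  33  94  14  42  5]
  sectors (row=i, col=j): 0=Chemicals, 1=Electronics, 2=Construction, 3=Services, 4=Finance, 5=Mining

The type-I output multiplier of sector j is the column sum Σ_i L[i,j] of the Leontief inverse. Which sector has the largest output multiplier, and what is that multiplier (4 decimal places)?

Construction (1.7408)

Form M = I − A:
  [  0.88   -0.01   -0.10   -0.03   -0.01   -0.04]
  [ -0.02    0.92   -0.04   -0.12   -0.08   -0.11]
  [ -0.07   -0.02    0.87   -0.09   -0.06   -0.05]
  [ -0.04   -0.04   -0.13    0.94   -0.02   -0.02]
  [ -0.02   -0.07   -0.01   -0.07    0.98   -0.06]
  [ -0.10   -0.01   -0.05   -0.09   -0.01    0.98]
Leontief inverse L = M⁻¹:
  [  1.1587    0.0210    0.1470    0.0613    0.0244    0.0599]
  [  0.0587    1.1064    0.0928    0.1731    0.1016    0.1411]
  [  0.1124    0.0400    1.1899    0.1361    0.0808    0.0775]
  [  0.0710    0.0558    0.1776    1.0972    0.0390    0.0430]
  [  0.0421    0.0852    0.0402    0.1005    1.0331    0.0786]
  [  0.1315    0.0215    0.0934    0.1168    0.0218    1.0367]
Total output x = L · d:
  x_0 = 1.1587·81 + 0.0210·33 + 0.1470·94 + 0.0613·14 + 0.0244·42 + 0.0599·5 = 110.5475
  x_1 = 0.0587·81 + 1.1064·33 + 0.0928·94 + 0.1731·14 + 0.1016·42 + 0.1411·5 = 57.3812
  x_2 = 0.1124·81 + 0.0400·33 + 1.1899·94 + 0.1361·14 + 0.0808·42 + 0.0775·5 = 127.9611
  x_3 = 0.0710·81 + 0.0558·33 + 0.1776·94 + 1.0972·14 + 0.0390·42 + 0.0430·5 = 41.5035
  x_4 = 0.0421·81 + 0.0852·33 + 0.0402·94 + 0.1005·14 + 1.0331·42 + 0.0786·5 = 55.1885
  x_5 = 0.1315·81 + 0.0215·33 + 0.0934·94 + 0.1168·14 + 0.0218·42 + 1.0367·5 = 27.8712
Output multipliers (column sums of L):
  Chemicals: 1.5745
  Electronics: 1.3298
  Construction: 1.7408
  Services: 1.6849
  Finance: 1.3007
  Mining: 1.4368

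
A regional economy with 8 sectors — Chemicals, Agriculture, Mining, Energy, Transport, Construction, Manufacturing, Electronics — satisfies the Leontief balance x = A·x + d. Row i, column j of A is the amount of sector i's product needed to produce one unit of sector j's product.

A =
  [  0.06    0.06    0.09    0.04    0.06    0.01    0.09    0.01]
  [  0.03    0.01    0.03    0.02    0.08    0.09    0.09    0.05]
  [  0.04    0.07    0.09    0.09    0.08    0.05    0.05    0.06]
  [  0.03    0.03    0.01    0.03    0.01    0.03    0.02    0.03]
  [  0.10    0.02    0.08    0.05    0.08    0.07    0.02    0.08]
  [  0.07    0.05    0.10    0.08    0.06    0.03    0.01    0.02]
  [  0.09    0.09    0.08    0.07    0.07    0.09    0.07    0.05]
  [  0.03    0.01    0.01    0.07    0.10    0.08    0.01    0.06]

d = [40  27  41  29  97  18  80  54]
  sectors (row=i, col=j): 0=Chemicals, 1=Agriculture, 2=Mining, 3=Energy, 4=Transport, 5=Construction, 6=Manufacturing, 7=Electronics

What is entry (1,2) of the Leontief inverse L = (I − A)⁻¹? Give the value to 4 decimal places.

L[1,2] = 0.0799

Form M = I − A:
  [  0.94   -0.06   -0.09   -0.04   -0.06   -0.01   -0.09   -0.01]
  [ -0.03    0.99   -0.03   -0.02   -0.08   -0.09   -0.09   -0.05]
  [ -0.04   -0.07    0.91   -0.09   -0.08   -0.05   -0.05   -0.06]
  [ -0.03   -0.03   -0.01    0.97   -0.01   -0.03   -0.02   -0.03]
  [ -0.10   -0.02   -0.08   -0.05    0.92   -0.07   -0.02   -0.08]
  [ -0.07   -0.05   -0.10   -0.08   -0.06    0.97   -0.01   -0.02]
  [ -0.09   -0.09   -0.08   -0.07   -0.07   -0.09    0.93   -0.05]
  [ -0.03   -0.01   -0.01   -0.07   -0.10   -0.08   -0.01    0.94]
Leontief inverse L = M⁻¹:
  [  1.1054    0.0967    0.1411    0.0836    0.1121    0.0541    0.1292    0.0461]
  [  0.0764    1.0432    0.0799    0.0642    0.1300    0.1310    0.1191    0.0836]
  [  0.0911    0.1079    1.1455    0.1418    0.1411    0.1014    0.0891    0.1033]
  [  0.0476    0.0433    0.0291    1.0477    0.0313    0.0475    0.0345    0.0436]
  [  0.1498    0.0569    0.1368    0.1009    1.1394    0.1143    0.0565    0.1190]
  [  0.1092    0.0811    0.1458    0.1201    0.1067    1.0669    0.0432    0.0527]
  [  0.1513    0.1368    0.1491    0.1302    0.1416    0.1481    1.1196    0.0973]
  [  0.0674    0.0330    0.0483    0.1052    0.1406    0.1123    0.0305    1.0887]
Total output x = L · d:
  x_0 = 1.1054·40 + 0.0967·27 + 0.1411·41 + 0.0836·29 + 0.1121·97 + 0.0541·18 + 0.1292·80 + 0.0461·54 = 79.7044
  x_1 = 0.0764·40 + 1.0432·27 + 0.0799·41 + 0.0642·29 + 0.1300·97 + 0.1310·18 + 0.1191·80 + 0.0836·54 = 65.3819
  x_2 = 0.0911·40 + 0.1079·27 + 1.1455·41 + 0.1418·29 + 0.1411·97 + 0.1014·18 + 0.0891·80 + 0.1033·54 = 85.8547
  x_3 = 0.0476·40 + 0.0433·27 + 0.0291·41 + 1.0477·29 + 0.0313·97 + 0.0475·18 + 0.0345·80 + 0.0436·54 = 43.6553
  x_4 = 0.1498·40 + 0.0569·27 + 0.1368·41 + 0.1009·29 + 1.1394·97 + 0.1143·18 + 0.0565·80 + 0.1190·54 = 139.5851
  x_5 = 0.1092·40 + 0.0811·27 + 0.1458·41 + 0.1201·29 + 0.1067·97 + 1.0669·18 + 0.0432·80 + 0.0527·54 = 51.8764
  x_6 = 0.1513·40 + 0.1368·27 + 0.1491·41 + 0.1302·29 + 0.1416·97 + 0.1481·18 + 1.1196·80 + 0.0973·54 = 130.8572
  x_7 = 0.0674·40 + 0.0330·27 + 0.0483·41 + 0.1052·29 + 0.1406·97 + 0.1123·18 + 0.0305·80 + 1.0887·54 = 85.5070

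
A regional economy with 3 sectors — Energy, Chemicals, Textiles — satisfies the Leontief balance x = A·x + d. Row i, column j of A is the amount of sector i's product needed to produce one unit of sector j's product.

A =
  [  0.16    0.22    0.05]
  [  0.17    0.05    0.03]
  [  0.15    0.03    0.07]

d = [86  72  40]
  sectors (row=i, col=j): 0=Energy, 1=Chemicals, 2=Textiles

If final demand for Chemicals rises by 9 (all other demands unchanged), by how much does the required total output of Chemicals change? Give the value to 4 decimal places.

9.9728

Form M = I − A:
  [  0.84   -0.22   -0.05]
  [ -0.17    0.95   -0.03]
  [ -0.15   -0.03    0.93]
Leontief inverse L = M⁻¹:
  [  1.2640    0.2952    0.0775]
  [  0.2329    1.1081    0.0483]
  [  0.2114    0.0834    1.0893]
Total output x = L · d:
  x_0 = 1.2640·86 + 0.2952·72 + 0.0775·40 = 133.0601
  x_1 = 0.2329·86 + 1.1081·72 + 0.0483·40 = 101.7398
  x_2 = 0.2114·86 + 0.0834·72 + 1.0893·40 = 67.7540
Δx_1 = L[1,1] · Δd_1 = 1.1081 · 9 = 9.9728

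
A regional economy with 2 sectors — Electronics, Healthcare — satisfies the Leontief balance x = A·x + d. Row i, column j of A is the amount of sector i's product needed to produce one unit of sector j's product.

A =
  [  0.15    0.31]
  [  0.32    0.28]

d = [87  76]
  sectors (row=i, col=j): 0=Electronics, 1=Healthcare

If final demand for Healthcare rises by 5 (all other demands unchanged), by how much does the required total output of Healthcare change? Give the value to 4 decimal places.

Form M = I − A:
  [  0.85   -0.31]
  [ -0.32    0.72]
Leontief inverse L = M⁻¹:
  [  1.4041    0.6045]
  [  0.6240    1.6576]
Total output x = L · d:
  x_0 = 1.4041·87 + 0.6045·76 = 168.0967
  x_1 = 0.6240·87 + 1.6576·76 = 180.2652
Δx_1 = L[1,1] · Δd_1 = 1.6576 · 5 = 8.2878

8.2878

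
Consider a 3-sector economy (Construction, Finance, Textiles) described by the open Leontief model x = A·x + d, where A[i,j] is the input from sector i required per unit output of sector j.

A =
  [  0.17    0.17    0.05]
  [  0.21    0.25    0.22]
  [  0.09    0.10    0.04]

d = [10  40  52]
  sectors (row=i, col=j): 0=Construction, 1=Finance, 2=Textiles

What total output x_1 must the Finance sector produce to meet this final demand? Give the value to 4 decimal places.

81.7962

Form M = I − A:
  [  0.83   -0.17   -0.05]
  [ -0.21    0.75   -0.22]
  [ -0.09   -0.10    0.96]
Leontief inverse L = M⁻¹:
  [  1.2991    0.3131    0.1394]
  [  0.4121    1.4747    0.3594]
  [  0.1647    0.1830    1.0922]
Total output x = L · d:
  x_0 = 1.2991·10 + 0.3131·40 + 0.1394·52 = 32.7630
  x_1 = 0.4121·10 + 1.4747·40 + 0.3594·52 = 81.7962
  x_2 = 0.1647·10 + 0.1830·40 + 1.0922·52 = 65.7586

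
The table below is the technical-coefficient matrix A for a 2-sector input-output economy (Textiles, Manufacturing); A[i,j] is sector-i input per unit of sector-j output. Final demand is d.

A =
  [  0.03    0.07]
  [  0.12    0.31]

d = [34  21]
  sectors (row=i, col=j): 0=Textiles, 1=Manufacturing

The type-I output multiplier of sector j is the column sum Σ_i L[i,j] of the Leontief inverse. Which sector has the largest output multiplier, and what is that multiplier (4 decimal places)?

Manufacturing (1.5736)

Form M = I − A:
  [  0.97   -0.07]
  [ -0.12    0.69]
Leontief inverse L = M⁻¹:
  [  1.0440    0.1059]
  [  0.1816    1.4677]
Total output x = L · d:
  x_0 = 1.0440·34 + 0.1059·21 = 37.7213
  x_1 = 0.1816·34 + 1.4677·21 = 36.9950
Output multipliers (column sums of L):
  Textiles: 1.2256
  Manufacturing: 1.5736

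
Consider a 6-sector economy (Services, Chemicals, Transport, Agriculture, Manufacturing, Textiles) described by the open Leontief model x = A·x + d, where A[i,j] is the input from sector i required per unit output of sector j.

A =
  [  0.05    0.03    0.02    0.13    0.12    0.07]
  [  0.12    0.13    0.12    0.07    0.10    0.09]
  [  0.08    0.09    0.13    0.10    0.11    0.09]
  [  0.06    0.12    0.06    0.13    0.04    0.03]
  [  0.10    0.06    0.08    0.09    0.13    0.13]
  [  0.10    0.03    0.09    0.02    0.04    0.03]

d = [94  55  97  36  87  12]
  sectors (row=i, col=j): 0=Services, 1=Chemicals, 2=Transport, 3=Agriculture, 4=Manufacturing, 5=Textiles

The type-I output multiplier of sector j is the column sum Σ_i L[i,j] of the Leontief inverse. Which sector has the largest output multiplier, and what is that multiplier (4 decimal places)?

Form M = I − A:
  [  0.95   -0.03   -0.02   -0.13   -0.12   -0.07]
  [ -0.12    0.87   -0.12   -0.07   -0.10   -0.09]
  [ -0.08   -0.09    0.87   -0.10   -0.11   -0.09]
  [ -0.06   -0.12   -0.06    0.87   -0.04   -0.03]
  [ -0.10   -0.06   -0.08   -0.09    0.87   -0.13]
  [ -0.10   -0.03   -0.09   -0.02   -0.04    0.97]
Leontief inverse L = M⁻¹:
  [  1.1183    0.0934    0.0838    0.2070    0.1910    0.1291]
  [  0.2286    1.2279    0.2268    0.1859    0.2185    0.1865]
  [  0.1826    0.1843    1.2325    0.2107    0.2202    0.1807]
  [  0.1355    0.1977    0.1349    1.2155    0.1187    0.0941]
  [  0.1976    0.1440    0.1735    0.1936    1.2339    0.2151]
  [  0.1502    0.0747    0.1399    0.0797    0.1002    1.0776]
Total output x = L · d:
  x_0 = 1.1183·94 + 0.0934·55 + 0.0838·97 + 0.2070·36 + 0.1910·87 + 0.1291·12 = 144.0013
  x_1 = 0.2286·94 + 1.2279·55 + 0.2268·97 + 0.1859·36 + 0.2185·87 + 0.1865·12 = 138.9610
  x_2 = 0.1826·94 + 0.1843·55 + 1.2325·97 + 0.2107·36 + 0.2202·87 + 0.1807·12 = 175.7596
  x_3 = 0.1355·94 + 0.1977·55 + 0.1349·97 + 1.2155·36 + 0.1187·87 + 0.0941·12 = 91.9075
  x_4 = 0.1976·94 + 0.1440·55 + 0.1735·97 + 0.1936·36 + 1.2339·87 + 0.2151·12 = 160.2211
  x_5 = 0.1502·94 + 0.0747·55 + 0.1399·97 + 0.0797·36 + 0.1002·87 + 1.0776·12 = 56.3240
Output multipliers (column sums of L):
  Services: 2.0127
  Chemicals: 1.9220
  Transport: 1.9914
  Agriculture: 2.0924
  Manufacturing: 2.0825
  Textiles: 1.8831

Agriculture (2.0924)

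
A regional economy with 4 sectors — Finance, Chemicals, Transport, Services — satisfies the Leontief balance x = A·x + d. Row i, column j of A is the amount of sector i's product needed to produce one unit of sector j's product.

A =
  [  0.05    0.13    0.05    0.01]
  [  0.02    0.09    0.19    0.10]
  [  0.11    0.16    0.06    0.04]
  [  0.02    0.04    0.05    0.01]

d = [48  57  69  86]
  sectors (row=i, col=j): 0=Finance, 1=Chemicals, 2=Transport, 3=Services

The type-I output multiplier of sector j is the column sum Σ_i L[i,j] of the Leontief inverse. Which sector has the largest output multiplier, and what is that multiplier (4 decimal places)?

Form M = I − A:
  [  0.95   -0.13   -0.05   -0.01]
  [ -0.02    0.91   -0.19   -0.10]
  [ -0.11   -0.16    0.94   -0.04]
  [ -0.02   -0.04   -0.05    0.99]
Leontief inverse L = M⁻¹:
  [  1.0676    0.1702    0.0929    0.0317]
  [  0.0552    1.1551    0.2432    0.1271]
  [  0.1356    0.2191    1.1190    0.0687]
  [  0.0306    0.0612    0.0682    1.0193]
Total output x = L · d:
  x_0 = 1.0676·48 + 0.1702·57 + 0.0929·69 + 0.0317·86 = 70.0892
  x_1 = 0.0552·48 + 1.1551·57 + 0.2432·69 + 0.1271·86 = 96.1954
  x_2 = 0.1356·48 + 0.2191·57 + 1.1190·69 + 0.0687·86 = 102.1215
  x_3 = 0.0306·48 + 0.0612·57 + 0.0682·69 + 1.0193·86 = 97.3290
Output multipliers (column sums of L):
  Finance: 1.2891
  Chemicals: 1.6057
  Transport: 1.5233
  Services: 1.2469

Chemicals (1.6057)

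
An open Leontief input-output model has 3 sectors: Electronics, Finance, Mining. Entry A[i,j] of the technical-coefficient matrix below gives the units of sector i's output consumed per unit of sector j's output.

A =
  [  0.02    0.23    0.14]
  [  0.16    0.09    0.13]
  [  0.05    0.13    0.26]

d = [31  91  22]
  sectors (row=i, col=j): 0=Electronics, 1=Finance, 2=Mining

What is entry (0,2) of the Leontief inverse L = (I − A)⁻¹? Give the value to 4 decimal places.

L[0,2] = 0.2598

Form M = I − A:
  [  0.98   -0.23   -0.14]
  [ -0.16    0.91   -0.13]
  [ -0.05   -0.13    0.74]
Leontief inverse L = M⁻¹:
  [  1.0845    0.3112    0.2598]
  [  0.2063    1.1864    0.2475]
  [  0.1095    0.2294    1.4124]
Total output x = L · d:
  x_0 = 1.0845·31 + 0.3112·91 + 0.2598·22 = 67.6563
  x_1 = 0.2063·31 + 1.1864·91 + 0.2475·22 = 119.8024
  x_2 = 0.1095·31 + 0.2294·91 + 1.4124·22 = 55.3475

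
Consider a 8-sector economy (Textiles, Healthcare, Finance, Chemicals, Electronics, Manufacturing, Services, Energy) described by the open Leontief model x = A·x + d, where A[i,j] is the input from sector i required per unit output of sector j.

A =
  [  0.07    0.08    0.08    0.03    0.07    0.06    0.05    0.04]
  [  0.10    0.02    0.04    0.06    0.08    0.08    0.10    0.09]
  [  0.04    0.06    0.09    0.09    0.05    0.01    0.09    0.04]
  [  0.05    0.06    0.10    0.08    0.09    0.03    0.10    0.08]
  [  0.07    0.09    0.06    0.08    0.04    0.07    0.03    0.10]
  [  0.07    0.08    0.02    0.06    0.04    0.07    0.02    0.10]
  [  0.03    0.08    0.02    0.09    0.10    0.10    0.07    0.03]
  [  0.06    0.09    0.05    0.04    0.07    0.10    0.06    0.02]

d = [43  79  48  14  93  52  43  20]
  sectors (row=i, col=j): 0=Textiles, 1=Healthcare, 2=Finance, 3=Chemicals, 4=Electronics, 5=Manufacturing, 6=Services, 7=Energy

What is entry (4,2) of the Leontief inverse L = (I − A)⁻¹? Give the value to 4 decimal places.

L[4,2] = 0.1247

Form M = I − A:
  [  0.93   -0.08   -0.08   -0.03   -0.07   -0.06   -0.05   -0.04]
  [ -0.10    0.98   -0.04   -0.06   -0.08   -0.08   -0.10   -0.09]
  [ -0.04   -0.06    0.91   -0.09   -0.05   -0.01   -0.09   -0.04]
  [ -0.05   -0.06   -0.10    0.92   -0.09   -0.03   -0.10   -0.08]
  [ -0.07   -0.09   -0.06   -0.08    0.96   -0.07   -0.03   -0.10]
  [ -0.07   -0.08   -0.02   -0.06   -0.04    0.93   -0.02   -0.10]
  [ -0.03   -0.08   -0.02   -0.09   -0.10   -0.10    0.93   -0.03]
  [ -0.06   -0.09   -0.05   -0.04   -0.07   -0.10   -0.06    0.98]
Leontief inverse L = M⁻¹:
  [  1.1320    0.1479    0.1363    0.0954    0.1354    0.1238    0.1139    0.1031]
  [  0.1707    1.1056    0.1052    0.1360    0.1592    0.1595    0.1719    0.1617]
  [  0.0975    0.1270    1.1489    0.1588    0.1192    0.0715    0.1590    0.0998]
  [  0.1228    0.1458    0.1715    1.1640    0.1740    0.1092    0.1820    0.1549]
  [  0.1405    0.1666    0.1247    0.1515    1.1157    0.1431    0.1039    0.1701]
  [  0.1314    0.1460    0.0734    0.1189    0.1041    1.1347    0.0808    0.1604]
  [  0.0984    0.1555    0.0794    0.1634    0.1730    0.1726    1.1386    0.1050]
  [  0.1244    0.1593    0.1049    0.1069    0.1370    0.1669    0.1237    1.0879]
Total output x = L · d:
  x_0 = 1.1320·43 + 0.1479·79 + 0.1363·48 + 0.0954·14 + 0.1354·93 + 0.1238·52 + 0.1139·43 + 0.1031·20 = 94.2334
  x_1 = 0.1707·43 + 1.1056·79 + 0.1052·48 + 0.1360·14 + 0.1592·93 + 0.1595·52 + 0.1719·43 + 0.1617·20 = 135.3568
  x_2 = 0.0975·43 + 0.1270·79 + 1.1489·48 + 0.1588·14 + 0.1192·93 + 0.0715·52 + 0.1590·43 + 0.0998·20 = 95.2327
  x_3 = 0.1228·43 + 0.1458·79 + 0.1715·48 + 1.1640·14 + 0.1740·93 + 0.1092·52 + 0.1820·43 + 0.1549·20 = 74.1023
  x_4 = 0.1405·43 + 0.1666·79 + 0.1247·48 + 0.1515·14 + 1.1157·93 + 0.1431·52 + 0.1039·43 + 0.1701·20 = 146.3767
  x_5 = 0.1314·43 + 0.1460·79 + 0.0734·48 + 0.1189·14 + 0.1041·93 + 1.1347·52 + 0.0808·43 + 0.1604·20 = 97.7444
  x_6 = 0.0984·43 + 0.1555·79 + 0.0794·48 + 0.1634·14 + 0.1730·93 + 0.1726·52 + 1.1386·43 + 0.1050·20 = 98.7425
  x_7 = 0.1244·43 + 0.1593·79 + 0.1049·48 + 0.1069·14 + 0.1370·93 + 0.1669·52 + 0.1237·43 + 1.0879·20 = 72.9665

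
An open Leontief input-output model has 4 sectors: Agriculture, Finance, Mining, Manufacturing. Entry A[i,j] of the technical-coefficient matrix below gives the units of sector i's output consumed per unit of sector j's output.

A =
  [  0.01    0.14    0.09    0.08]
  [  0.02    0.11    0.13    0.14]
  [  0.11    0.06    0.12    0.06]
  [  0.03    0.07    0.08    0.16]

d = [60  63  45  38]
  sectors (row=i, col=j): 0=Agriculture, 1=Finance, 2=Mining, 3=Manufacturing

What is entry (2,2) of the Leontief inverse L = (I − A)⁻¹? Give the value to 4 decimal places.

L[2,2] = 1.1770

Form M = I − A:
  [  0.99   -0.14   -0.09   -0.08]
  [ -0.02    0.89   -0.13   -0.14]
  [ -0.11   -0.06    0.88   -0.06]
  [ -0.03   -0.07   -0.08    0.84]
Leontief inverse L = M⁻¹:
  [  1.0342    0.1835    0.1456    0.1395]
  [  0.0517    1.1617    0.1962    0.2126]
  [  0.1365    0.1099    1.1770    0.1154]
  [  0.0542    0.1138    0.1337    1.2242]
Total output x = L · d:
  x_0 = 1.0342·60 + 0.1835·63 + 0.1456·45 + 0.1395·38 = 85.4605
  x_1 = 0.0517·60 + 1.1617·63 + 0.1962·45 + 0.2126·38 = 93.1954
  x_2 = 0.1365·60 + 0.1099·63 + 1.1770·45 + 0.1154·38 = 72.4658
  x_3 = 0.0542·60 + 0.1138·63 + 0.1337·45 + 1.2242·38 = 62.9580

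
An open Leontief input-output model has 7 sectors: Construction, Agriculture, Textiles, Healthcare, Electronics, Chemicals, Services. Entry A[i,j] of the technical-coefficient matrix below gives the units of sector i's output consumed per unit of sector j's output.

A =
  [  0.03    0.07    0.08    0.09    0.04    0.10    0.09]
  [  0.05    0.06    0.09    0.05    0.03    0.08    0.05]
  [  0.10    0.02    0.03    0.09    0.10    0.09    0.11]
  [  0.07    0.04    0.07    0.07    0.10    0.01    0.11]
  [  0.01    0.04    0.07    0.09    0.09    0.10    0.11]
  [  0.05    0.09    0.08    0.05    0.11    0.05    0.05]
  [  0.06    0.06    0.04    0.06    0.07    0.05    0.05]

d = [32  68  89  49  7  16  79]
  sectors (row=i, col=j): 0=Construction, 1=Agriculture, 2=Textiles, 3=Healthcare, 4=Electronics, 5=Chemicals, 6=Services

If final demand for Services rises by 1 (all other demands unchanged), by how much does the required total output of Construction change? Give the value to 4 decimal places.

Form M = I − A:
  [  0.97   -0.07   -0.08   -0.09   -0.04   -0.10   -0.09]
  [ -0.05    0.94   -0.09   -0.05   -0.03   -0.08   -0.05]
  [ -0.10   -0.02    0.97   -0.09   -0.10   -0.09   -0.11]
  [ -0.07   -0.04   -0.07    0.93   -0.10   -0.01   -0.11]
  [ -0.01   -0.04   -0.07   -0.09    0.91   -0.10   -0.11]
  [ -0.05   -0.09   -0.08   -0.05   -0.11    0.95   -0.05]
  [ -0.06   -0.06   -0.04   -0.06   -0.07   -0.05    0.95]
Leontief inverse L = M⁻¹:
  [  1.0825    0.1210    0.1401    0.1553    0.1160    0.1599    0.1650]
  [  0.0936    1.1021    0.1398    0.1052    0.0921    0.1326    0.1129]
  [  0.1507    0.0766    1.0963    0.1633    0.1814    0.1572    0.1934]
  [  0.1160    0.0854    0.1251    1.1353    0.1692    0.0707    0.1847]
  [  0.0615    0.0913    0.1304    0.1575    1.1702    0.1612    0.1880]
  [  0.0969    0.1375    0.1393    0.1158    0.1812    1.1145    0.1256]
  [  0.0976    0.0998    0.0887    0.1127    0.1272    0.1001    1.1105]
Total output x = L · d:
  x_0 = 1.0825·32 + 0.1210·68 + 0.1401·89 + 0.1553·49 + 0.1160·7 + 0.1599·16 + 0.1650·79 = 79.3445
  x_1 = 0.0936·32 + 1.1021·68 + 0.1398·89 + 0.1052·49 + 0.0921·7 + 0.1326·16 + 0.1129·79 = 107.2143
  x_2 = 0.1507·32 + 0.0766·68 + 1.0963·89 + 0.1633·49 + 0.1814·7 + 0.1572·16 + 0.1934·79 = 134.6672
  x_3 = 0.1160·32 + 0.0854·68 + 0.1251·89 + 1.1353·49 + 0.1692·7 + 0.0707·16 + 0.1847·79 = 93.1902
  x_4 = 0.0615·32 + 0.0913·68 + 0.1304·89 + 0.1575·49 + 1.1702·7 + 0.1612·16 + 0.1880·79 = 53.1214
  x_5 = 0.0969·32 + 0.1375·68 + 0.1393·89 + 0.1158·49 + 0.1812·7 + 1.1145·16 + 0.1256·79 = 59.5474
  x_6 = 0.0976·32 + 0.0998·68 + 0.0887·89 + 0.1127·49 + 0.1272·7 + 0.1001·16 + 1.1105·79 = 113.5447
Δx_0 = L[0,6] · Δd_6 = 0.1650 · 1 = 0.1650

0.1650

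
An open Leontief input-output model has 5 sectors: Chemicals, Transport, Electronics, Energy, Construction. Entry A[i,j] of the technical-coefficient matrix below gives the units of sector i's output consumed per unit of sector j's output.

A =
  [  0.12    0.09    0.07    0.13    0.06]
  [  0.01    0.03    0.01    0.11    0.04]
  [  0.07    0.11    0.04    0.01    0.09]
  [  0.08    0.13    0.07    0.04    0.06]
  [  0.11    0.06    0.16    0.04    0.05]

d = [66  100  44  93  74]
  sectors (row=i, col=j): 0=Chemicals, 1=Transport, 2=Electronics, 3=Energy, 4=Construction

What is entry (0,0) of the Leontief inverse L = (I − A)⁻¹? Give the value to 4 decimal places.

L[0,0] = 1.1770

Form M = I − A:
  [  0.88   -0.09   -0.07   -0.13   -0.06]
  [ -0.01    0.97   -0.01   -0.11   -0.04]
  [ -0.07   -0.11    0.96   -0.01   -0.09]
  [ -0.08   -0.13   -0.07    0.96   -0.06]
  [ -0.11   -0.06   -0.16   -0.04    0.95]
Leontief inverse L = M⁻¹:
  [  1.1770    0.1535    0.1180    0.1825    0.1035]
  [  0.0335    1.0585    0.0325    0.1286    0.0579]
  [  0.1060    0.1452    1.0739    0.0471    0.1175]
  [  0.1204    0.1740    0.1051    1.0829    0.0933]
  [  0.1613    0.1164    0.2010    0.0828    1.0920]
Total output x = L · d:
  x_0 = 1.1770·66 + 0.1535·100 + 0.1180·44 + 0.1825·93 + 0.1035·74 = 122.8527
  x_1 = 0.0335·66 + 1.0585·100 + 0.0325·44 + 0.1286·93 + 0.0579·74 = 125.7392
  x_2 = 0.1060·66 + 0.1452·100 + 1.0739·44 + 0.0471·93 + 0.1175·74 = 81.8483
  x_3 = 0.1204·66 + 0.1740·100 + 0.1051·44 + 1.0829·93 + 0.0933·74 = 137.5855
  x_4 = 0.1613·66 + 0.1164·100 + 0.2010·44 + 0.0828·93 + 1.0920·74 = 119.6393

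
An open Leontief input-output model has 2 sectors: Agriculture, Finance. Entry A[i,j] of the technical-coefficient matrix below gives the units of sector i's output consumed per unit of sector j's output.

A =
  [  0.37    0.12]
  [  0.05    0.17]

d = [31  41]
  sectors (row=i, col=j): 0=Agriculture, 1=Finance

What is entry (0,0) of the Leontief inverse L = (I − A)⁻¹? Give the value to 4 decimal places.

Form M = I − A:
  [  0.63   -0.12]
  [ -0.05    0.83]
Leontief inverse L = M⁻¹:
  [  1.6057    0.2322]
  [  0.0967    1.2188]
Total output x = L · d:
  x_0 = 1.6057·31 + 0.2322·41 = 59.2958
  x_1 = 0.0967·31 + 1.2188·41 = 52.9696

L[0,0] = 1.6057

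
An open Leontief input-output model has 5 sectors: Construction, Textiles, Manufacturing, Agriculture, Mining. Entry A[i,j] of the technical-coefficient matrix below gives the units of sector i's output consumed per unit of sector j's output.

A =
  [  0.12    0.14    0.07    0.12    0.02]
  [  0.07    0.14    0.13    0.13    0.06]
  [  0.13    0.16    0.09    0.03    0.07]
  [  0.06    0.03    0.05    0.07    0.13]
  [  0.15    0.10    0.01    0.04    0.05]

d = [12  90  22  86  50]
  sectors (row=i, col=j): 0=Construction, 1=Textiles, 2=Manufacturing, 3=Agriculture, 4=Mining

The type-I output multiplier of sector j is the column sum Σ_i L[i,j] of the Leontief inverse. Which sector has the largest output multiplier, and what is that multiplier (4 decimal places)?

Textiles (2.0275)

Form M = I − A:
  [  0.88   -0.14   -0.07   -0.12   -0.02]
  [ -0.07    0.86   -0.13   -0.13   -0.06]
  [ -0.13   -0.16    0.91   -0.03   -0.07]
  [ -0.06   -0.03   -0.05    0.93   -0.13]
  [ -0.15   -0.10   -0.01   -0.04    0.95]
Leontief inverse L = M⁻¹:
  [  1.2022    0.2372    0.1380    0.1960    0.0773]
  [  0.1652    1.2495    0.2040    0.2080    0.1259]
  [  0.2214    0.2702    1.1619    0.1091    0.1223]
  [  0.1248    0.0947    0.0862    1.1146    0.1675]
  [  0.2148    0.1758    0.0591    0.1009    1.0864]
Total output x = L · d:
  x_0 = 1.2022·12 + 0.2372·90 + 0.1380·22 + 0.1960·86 + 0.0773·50 = 59.5334
  x_1 = 0.1652·12 + 1.2495·90 + 0.2040·22 + 0.2080·86 + 0.1259·50 = 143.1083
  x_2 = 0.2214·12 + 0.2702·90 + 1.1619·22 + 0.1091·86 + 0.1223·50 = 68.0333
  x_3 = 0.1248·12 + 0.0947·90 + 0.0862·22 + 1.1146·86 + 0.1675·50 = 116.1486
  x_4 = 0.2148·12 + 0.1758·90 + 0.0591·22 + 0.1009·86 + 1.0864·50 = 82.7022
Output multipliers (column sums of L):
  Construction: 1.9283
  Textiles: 2.0275
  Manufacturing: 1.6492
  Agriculture: 1.7286
  Mining: 1.5793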